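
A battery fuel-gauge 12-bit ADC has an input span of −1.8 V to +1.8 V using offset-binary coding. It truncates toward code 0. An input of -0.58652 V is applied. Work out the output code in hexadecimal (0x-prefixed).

Full-scale span = 3.6 V; LSB = 3.6/2^12 = 0.879 mV.
(V_in − V_low)/LSB = (-0.58652 − (−1.8)) / 0.000878906 = 1380.671.
So the output code is 1380.
In hexadecimal (0x-prefixed): 0x564.

code 0x564 (decimal 1380)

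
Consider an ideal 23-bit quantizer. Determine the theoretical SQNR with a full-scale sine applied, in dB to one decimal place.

140.2 dB

SNR ≈ 6.02·N + 1.76 dB = 6.02·23 + 1.76 = 140.22 dB.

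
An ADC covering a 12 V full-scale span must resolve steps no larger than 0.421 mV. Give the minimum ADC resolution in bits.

Number of steps required ≥ 12 V / 0.421 mV = 28503.56.
Need 2^N ≥ 28503.56; 2^14 = 16384, 2^15 = 32768.
Minimum N = 15.

15 bits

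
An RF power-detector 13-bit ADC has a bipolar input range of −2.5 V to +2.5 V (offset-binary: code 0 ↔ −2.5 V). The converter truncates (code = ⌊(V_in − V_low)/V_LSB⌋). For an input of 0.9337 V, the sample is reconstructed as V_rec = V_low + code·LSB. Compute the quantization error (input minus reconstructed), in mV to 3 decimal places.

LSB = 5/2^13 = 0.610 mV.
(0.9337 − (−2.5))/0.000610352 = 5625.7741; ⌊·⌋ gives code 5625.
Reconstructed: 0.93322754 V.
Difference: 0.000472461 V → 0.472 mV.

0.472 mV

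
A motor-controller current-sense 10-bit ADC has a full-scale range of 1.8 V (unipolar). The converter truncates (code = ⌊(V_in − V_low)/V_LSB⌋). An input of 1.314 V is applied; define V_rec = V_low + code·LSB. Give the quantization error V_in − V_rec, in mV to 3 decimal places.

One LSB is 1.8 V / 1024 = 1.758 mV.
(1.314 − 0)/0.00175781 = 747.5200; ⌊·⌋ gives code 747.
Code 747 maps back to 0 + 747×0.00175781 V = 1.3130859 V.
Difference: 0.000914063 V → 0.914 mV.

0.914 mV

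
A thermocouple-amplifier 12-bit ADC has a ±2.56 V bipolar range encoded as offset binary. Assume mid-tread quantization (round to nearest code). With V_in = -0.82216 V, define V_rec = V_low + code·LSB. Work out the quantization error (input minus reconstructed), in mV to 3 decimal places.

LSB = 5.12/2^12 = 1.250 mV.
(V_in − V_low)/LSB = (-0.82216 − (−2.56))/0.00125 = 1390.2720 → code 1390 (round).
Reconstructed: -0.8225 V.
V_in − V_rec = 0.00034 V = 0.340 mV.

0.340 mV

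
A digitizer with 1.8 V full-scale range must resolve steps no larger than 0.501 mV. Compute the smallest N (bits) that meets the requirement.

Number of steps required ≥ 1.8 V / 0.501 mV = 3592.81.
Need 2^N ≥ 3592.81; 2^11 = 2048, 2^12 = 4096.
Minimum N = 12.

12 bits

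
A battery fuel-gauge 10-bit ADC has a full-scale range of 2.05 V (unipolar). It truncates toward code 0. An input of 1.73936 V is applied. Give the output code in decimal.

code 868

LSB = 2.05 V / 1024 = 2.002 mV.
Input sits at 868.832 steps above V_low.
Floor → code 868.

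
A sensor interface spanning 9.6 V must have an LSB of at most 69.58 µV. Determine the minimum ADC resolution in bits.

18 bits

Number of steps required ≥ 9.6 V / 69.58 µV = 137970.68.
Need 2^N ≥ 137970.68; 2^17 = 131072, 2^18 = 262144.
Minimum N = 18.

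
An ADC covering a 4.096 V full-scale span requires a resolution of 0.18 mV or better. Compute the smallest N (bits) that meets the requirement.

Number of steps required ≥ 4.096 V / 0.18 mV = 22755.56.
Need 2^N ≥ 22755.56; 2^14 = 16384, 2^15 = 32768.
Minimum N = 15.

15 bits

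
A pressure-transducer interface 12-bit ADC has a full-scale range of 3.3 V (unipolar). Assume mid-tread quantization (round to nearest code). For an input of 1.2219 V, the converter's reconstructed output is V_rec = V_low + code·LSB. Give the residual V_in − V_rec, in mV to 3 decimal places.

Step size: 3.3 V ÷ 2^12 = 0.806 mV.
(V_in − V_low)/LSB = (1.2219 − 0)/0.000805664 = 1516.6371 → code 1517 (round).
V_rec = 0 + 1517·0.000805664 = 1.2221924 V.
Error = 1.2219 − 1.2221924 = -0.000292383 V = -0.292 mV.

-0.292 mV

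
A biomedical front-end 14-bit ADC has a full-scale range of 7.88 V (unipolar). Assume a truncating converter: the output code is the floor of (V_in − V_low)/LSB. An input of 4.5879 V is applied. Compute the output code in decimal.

LSB = 7.88 V / 16384 = 480.96 µV.
(4.5879 − 0) / 0.000480957 = 9539.106 LSBs.
So the output code is 9539.

code 9539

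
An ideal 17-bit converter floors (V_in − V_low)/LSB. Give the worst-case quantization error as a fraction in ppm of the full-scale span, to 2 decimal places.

Truncating → worst-case error = 1 LSB = V_FS/2^17, so 1e+06/131072 = 7.62939 ppm of full scale.

7.63 ppm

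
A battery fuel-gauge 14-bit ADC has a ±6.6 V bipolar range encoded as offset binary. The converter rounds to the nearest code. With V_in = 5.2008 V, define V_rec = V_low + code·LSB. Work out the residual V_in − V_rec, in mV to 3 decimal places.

0.238 mV

LSB = 13.2/2^14 = 0.806 mV.
(V_in − V_low)/LSB = (5.2008 − (−6.6))/0.000805664 = 14647.2960 → code 14647 (round).
V_rec = (−6.6) + 14647·0.000805664 = 5.2005615 V.
Difference: 0.000238477 V → 0.238 mV.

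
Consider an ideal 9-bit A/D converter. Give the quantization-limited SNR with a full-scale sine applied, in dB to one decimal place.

SNR ≈ 6.02·N + 1.76 dB = 6.02·9 + 1.76 = 55.94 dB.

55.9 dB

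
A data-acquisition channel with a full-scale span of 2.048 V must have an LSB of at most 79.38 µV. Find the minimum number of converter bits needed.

Number of steps required ≥ 2.048 V / 79.38 µV = 25799.95.
Need 2^N ≥ 25799.95; 2^14 = 16384, 2^15 = 32768.
Minimum N = 15.

15 bits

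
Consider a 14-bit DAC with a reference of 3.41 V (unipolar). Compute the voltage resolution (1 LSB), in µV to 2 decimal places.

Full-scale span = 3.41 V.
LSB = 3.41 / 2^14 = 3.41 / 16384 = 0.00020813 V = 208.13 µV.

208.13 µV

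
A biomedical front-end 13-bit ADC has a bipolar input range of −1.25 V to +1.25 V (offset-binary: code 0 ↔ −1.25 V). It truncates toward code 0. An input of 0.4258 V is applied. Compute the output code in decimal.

code 5491

LSB = 2.5 V / 8192 = 305.18 µV.
Input sits at 5491.261 steps above V_low.
So the output code is 5491.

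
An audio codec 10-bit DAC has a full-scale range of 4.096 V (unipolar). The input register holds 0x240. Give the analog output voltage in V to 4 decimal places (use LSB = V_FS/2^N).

2.3040 V

LSB = 4.096 V / 2^10 = 4.000 mV.
Code 0x240 = 576 decimal.
V_out = 0 + 576 × 0.004 V = 2.304 V.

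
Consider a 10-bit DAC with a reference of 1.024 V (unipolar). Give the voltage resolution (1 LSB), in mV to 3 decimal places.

Full-scale span = 1.024 V.
LSB = 1.024 / 2^10 = 1.024 / 1024 = 0.001 V = 1.000 mV.

1.000 mV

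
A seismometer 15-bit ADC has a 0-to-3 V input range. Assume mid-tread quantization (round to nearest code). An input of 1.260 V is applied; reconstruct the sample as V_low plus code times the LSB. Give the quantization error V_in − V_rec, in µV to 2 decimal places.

LSB = 3/2^15 = 91.55 µV.
Scaled input = 13762.5600 LSBs, so code = 13763.
Code 13763 maps back to 0 + 13763×9.15527e-05 V = 1.2600403 V.
Difference: -4.02832e-05 V → -40.28 µV.

-40.28 µV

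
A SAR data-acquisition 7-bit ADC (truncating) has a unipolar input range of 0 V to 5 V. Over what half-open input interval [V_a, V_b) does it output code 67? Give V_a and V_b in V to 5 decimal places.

[2.61719 V, 2.65625 V)

LSB = 5/2^7 = 39.062 mV.
V_a = V_low + 67·LSB = 2.61719 V; V_b = V_low + 68·LSB = 2.65625 V.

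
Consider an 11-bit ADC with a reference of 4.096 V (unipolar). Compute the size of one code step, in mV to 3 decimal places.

2.000 mV

Full-scale span = 4.096 V.
LSB = 4.096 / 2^11 = 4.096 / 2048 = 0.002 V = 2.000 mV.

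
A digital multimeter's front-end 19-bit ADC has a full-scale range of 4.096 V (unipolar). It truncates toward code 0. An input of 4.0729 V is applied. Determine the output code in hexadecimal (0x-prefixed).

code 0x7F473 (decimal 521331)

LSB = 4.096 V / 524288 = 7.81 µV.
(4.0729 − 0) / 7.8125e-06 = 521331.200 LSBs.
Floor → code 521331.
In hexadecimal (0x-prefixed): 0x7F473.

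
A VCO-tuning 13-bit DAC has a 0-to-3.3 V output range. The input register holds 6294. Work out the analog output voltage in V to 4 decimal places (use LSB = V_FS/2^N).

2.5354 V

LSB = 3.3 V / 2^13 = 402.83 µV.
V_out = 0 + 6294 × 0.000402832 V = 2.53542 V.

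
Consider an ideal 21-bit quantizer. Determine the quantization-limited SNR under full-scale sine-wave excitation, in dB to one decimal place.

SNR ≈ 6.02·N + 1.76 dB = 6.02·21 + 1.76 = 128.18 dB.

128.2 dB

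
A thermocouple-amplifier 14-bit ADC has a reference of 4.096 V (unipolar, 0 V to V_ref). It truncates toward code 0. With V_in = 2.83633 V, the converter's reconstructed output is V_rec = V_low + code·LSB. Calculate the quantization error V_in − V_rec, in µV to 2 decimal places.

80.00 µV

LSB = 4.096/2^14 = 250.00 µV.
Scaled input = 11345.3200 LSBs, so code = 11345.
Code 11345 maps back to 0 + 11345×0.00025 V = 2.83625 V.
Difference: 8e-05 V → 80.00 µV.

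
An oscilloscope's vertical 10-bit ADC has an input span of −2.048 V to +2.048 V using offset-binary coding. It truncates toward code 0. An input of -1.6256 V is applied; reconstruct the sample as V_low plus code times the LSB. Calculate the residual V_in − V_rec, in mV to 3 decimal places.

2.400 mV

LSB = 4.096/2^10 = 4.000 mV.
(V_in − V_low)/LSB = (-1.6256 − (−2.048))/0.004 = 105.6000 → code 105 (floor).
Code 105 maps back to (−2.048) + 105×0.004 V = -1.628 V.
Error = -1.6256 − (−1.628) = 0.0024 V = 2.400 mV.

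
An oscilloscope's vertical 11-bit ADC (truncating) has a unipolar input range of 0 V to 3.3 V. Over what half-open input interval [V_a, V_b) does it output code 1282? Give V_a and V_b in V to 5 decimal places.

LSB = 3.3/2^11 = 1.611 mV.
V_a = V_low + 1282·LSB = 2.06572 V; V_b = V_low + 1283·LSB = 2.06733 V.

[2.06572 V, 2.06733 V)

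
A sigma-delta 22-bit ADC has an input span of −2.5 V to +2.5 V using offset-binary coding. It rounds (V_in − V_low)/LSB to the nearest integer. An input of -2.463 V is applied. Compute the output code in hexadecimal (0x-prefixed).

code 0x793E (decimal 31038)

With 4194304 levels over 5 V, one step is 1.19 µV.
Input sits at 31037.850 steps above V_low.
Round → code 31038.
In hexadecimal (0x-prefixed): 0x793E.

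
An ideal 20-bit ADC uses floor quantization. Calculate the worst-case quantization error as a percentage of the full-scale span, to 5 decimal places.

Truncating → worst-case error = 1 LSB = V_FS/2^20, so 100/1048576 = 9.53674e-05 % of full scale.

0.00010 %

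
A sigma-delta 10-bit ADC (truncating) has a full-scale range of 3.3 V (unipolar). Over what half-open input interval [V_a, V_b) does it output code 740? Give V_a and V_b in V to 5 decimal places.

[2.38477 V, 2.38799 V)

LSB = 3.3/2^10 = 3.223 mV.
V_a = V_low + 740·LSB = 2.38477 V; V_b = V_low + 741·LSB = 2.38799 V.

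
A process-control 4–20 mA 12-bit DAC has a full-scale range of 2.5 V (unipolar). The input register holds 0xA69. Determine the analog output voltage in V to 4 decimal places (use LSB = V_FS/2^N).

1.6266 V

LSB = 2.5 V / 2^12 = 0.610 mV.
Code 0xA69 = 2665 decimal.
V_out = 0 + 2665 × 0.000610352 V = 1.62659 V.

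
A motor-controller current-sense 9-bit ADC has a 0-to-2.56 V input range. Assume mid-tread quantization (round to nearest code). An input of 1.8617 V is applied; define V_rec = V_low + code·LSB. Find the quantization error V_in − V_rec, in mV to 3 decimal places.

1.700 mV

One LSB is 2.56 V / 512 = 5.000 mV.
(V_in − V_low)/LSB = (1.8617 − 0)/0.005 = 372.3400 → code 372 (round).
V_rec = 0 + 372·0.005 = 1.86 V.
Error = 1.8617 − 1.86 = 0.0017 V = 1.700 mV.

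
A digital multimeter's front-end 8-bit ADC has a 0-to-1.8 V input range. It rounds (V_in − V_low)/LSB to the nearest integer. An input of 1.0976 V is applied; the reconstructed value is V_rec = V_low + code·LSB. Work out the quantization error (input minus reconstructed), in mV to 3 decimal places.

0.725 mV

One LSB is 1.8 V / 256 = 7.031 mV.
(1.0976 − 0)/0.00703125 = 156.1031; round gives code 156.
V_rec = 0 + 156·0.00703125 = 1.096875 V.
Difference: 0.000725 V → 0.725 mV.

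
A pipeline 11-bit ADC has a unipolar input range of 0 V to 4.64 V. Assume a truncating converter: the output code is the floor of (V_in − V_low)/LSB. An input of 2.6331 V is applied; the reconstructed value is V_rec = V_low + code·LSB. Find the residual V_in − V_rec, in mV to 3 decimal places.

LSB = 4.64/2^11 = 2.266 mV.
Scaled input = 1162.1959 LSBs, so code = 1162.
Code 1162 maps back to 0 + 1162×0.00226562 V = 2.6326563 V.
Error = 2.6331 − 2.6326563 = 0.00044375 V = 0.444 mV.

0.444 mV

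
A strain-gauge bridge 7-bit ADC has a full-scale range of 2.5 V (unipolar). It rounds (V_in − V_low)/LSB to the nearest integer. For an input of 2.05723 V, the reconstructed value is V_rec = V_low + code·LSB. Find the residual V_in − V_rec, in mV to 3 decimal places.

Step size: 2.5 V ÷ 2^7 = 19.531 mV.
(V_in − V_low)/LSB = (2.05723 − 0)/0.0195312 = 105.3302 → code 105 (round).
V_rec = 0 + 105·0.0195312 = 2.0507812 V.
Difference: 0.00644875 V → 6.449 mV.

6.449 mV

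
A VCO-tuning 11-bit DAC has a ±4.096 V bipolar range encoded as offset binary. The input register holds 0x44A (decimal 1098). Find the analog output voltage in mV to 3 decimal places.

296.000 mV

LSB = 8.192 V / 2^11 = 4.000 mV.
Code 0x44A = 1098 decimal.
V_out = (−4.096) + 1098 × 0.004 V = 0.296 V.
= 296.000 mV.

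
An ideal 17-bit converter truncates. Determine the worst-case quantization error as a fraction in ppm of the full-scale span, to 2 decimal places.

Truncating → worst-case error = 1 LSB = V_FS/2^17, so 1e+06/131072 = 7.62939 ppm of full scale.

7.63 ppm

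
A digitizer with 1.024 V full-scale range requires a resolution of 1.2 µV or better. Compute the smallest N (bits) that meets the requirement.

Number of steps required ≥ 1.024 V / 1.2 µV = 853333.33.
Need 2^N ≥ 853333.33; 2^19 = 524288, 2^20 = 1048576.
Minimum N = 20.

20 bits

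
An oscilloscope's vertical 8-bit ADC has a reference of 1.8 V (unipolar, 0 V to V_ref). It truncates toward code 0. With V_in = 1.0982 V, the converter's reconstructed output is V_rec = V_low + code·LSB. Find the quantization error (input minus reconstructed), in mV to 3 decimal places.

LSB = 1.8/2^8 = 7.031 mV.
(1.0982 − 0)/0.00703125 = 156.1884; ⌊·⌋ gives code 156.
Reconstructed: 1.096875 V.
Difference: 0.001325 V → 1.325 mV.

1.325 mV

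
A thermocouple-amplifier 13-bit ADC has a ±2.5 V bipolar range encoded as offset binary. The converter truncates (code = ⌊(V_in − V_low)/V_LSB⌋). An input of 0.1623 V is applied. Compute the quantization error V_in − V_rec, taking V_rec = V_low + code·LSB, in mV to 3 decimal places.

0.557 mV

Step size: 5 V ÷ 2^13 = 0.610 mV.
(V_in − V_low)/LSB = (0.1623 − (−2.5))/0.000610352 = 4361.9123 → code 4361 (floor).
Reconstructed: 0.16174316 V.
Difference: 0.000556836 V → 0.557 mV.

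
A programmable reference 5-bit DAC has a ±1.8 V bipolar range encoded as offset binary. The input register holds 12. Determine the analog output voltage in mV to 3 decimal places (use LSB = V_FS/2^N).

-450.000 mV

LSB = 3.6 V / 2^5 = 112.500 mV.
V_out = (−1.8) + 12 × 0.1125 V = -0.45 V.
= -450.000 mV.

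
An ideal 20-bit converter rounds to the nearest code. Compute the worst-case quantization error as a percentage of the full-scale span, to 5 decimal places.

Rounding → worst-case error = ½ LSB = V_FS/2^21, so 100/2097152 = 4.76837e-05 % of full scale.

0.00005 %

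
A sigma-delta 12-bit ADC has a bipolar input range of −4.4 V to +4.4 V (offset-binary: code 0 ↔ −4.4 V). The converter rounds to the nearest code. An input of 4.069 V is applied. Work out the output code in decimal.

code 3942

LSB = 8.8 V / 4096 = 2.148 mV.
(V_in − V_low)/LSB = (4.069 − (−4.4)) / 0.00214844 = 3941.935.
round(3941.935) = 3942.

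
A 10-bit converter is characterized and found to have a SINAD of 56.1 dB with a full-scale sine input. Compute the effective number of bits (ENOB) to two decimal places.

9.03 bits

ENOB = (SINAD − 1.76) / 6.02 = (56.1 − 1.76)/6.02 = 9.027.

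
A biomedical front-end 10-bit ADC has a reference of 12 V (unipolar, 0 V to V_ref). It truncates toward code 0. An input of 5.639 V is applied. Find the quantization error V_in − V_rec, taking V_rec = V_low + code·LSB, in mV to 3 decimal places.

One LSB is 12 V / 1024 = 11.719 mV.
(5.639 − 0)/0.0117188 = 481.1947; ⌊·⌋ gives code 481.
V_rec = 0 + 481·0.0117188 = 5.6367188 V.
Error = 5.639 − 5.6367188 = 0.00228125 V = 2.281 mV.

2.281 mV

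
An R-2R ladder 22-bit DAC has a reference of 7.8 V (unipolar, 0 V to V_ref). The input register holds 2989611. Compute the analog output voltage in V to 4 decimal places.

5.5597 V

LSB = 7.8 V / 2^22 = 1.86 µV.
V_out = 0 + 2989611 × 1.85966e-06 V = 5.55967 V.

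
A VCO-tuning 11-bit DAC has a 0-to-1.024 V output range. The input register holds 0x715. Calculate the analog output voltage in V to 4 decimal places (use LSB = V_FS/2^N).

0.9065 V

LSB = 1.024 V / 2^11 = 0.500 mV.
Code 0x715 = 1813 decimal.
V_out = 0 + 1813 × 0.0005 V = 0.9065 V.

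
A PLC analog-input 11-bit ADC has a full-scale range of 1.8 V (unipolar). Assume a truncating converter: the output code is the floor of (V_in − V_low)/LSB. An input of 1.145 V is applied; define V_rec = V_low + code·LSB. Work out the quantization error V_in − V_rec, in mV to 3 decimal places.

0.664 mV

One LSB is 1.8 V / 2048 = 0.879 mV.
Scaled input = 1302.7556 LSBs, so code = 1302.
V_rec = 0 + 1302·0.000878906 = 1.1443359 V.
Error = 1.145 − 1.1443359 = 0.000664063 V = 0.664 mV.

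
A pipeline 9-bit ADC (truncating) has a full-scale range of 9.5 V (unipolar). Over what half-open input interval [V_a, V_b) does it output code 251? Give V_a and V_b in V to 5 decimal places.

[4.65723 V, 4.67578 V)

LSB = 9.5/2^9 = 18.555 mV.
V_a = V_low + 251·LSB = 4.65723 V; V_b = V_low + 252·LSB = 4.67578 V.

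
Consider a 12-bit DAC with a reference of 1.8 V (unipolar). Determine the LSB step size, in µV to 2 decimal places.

Full-scale span = 1.8 V.
LSB = 1.8 / 2^12 = 1.8 / 4096 = 0.000439453 V = 439.45 µV.

439.45 µV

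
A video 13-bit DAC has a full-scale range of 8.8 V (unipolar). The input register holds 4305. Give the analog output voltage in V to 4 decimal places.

4.6245 V

LSB = 8.8 V / 2^13 = 1.074 mV.
V_out = 0 + 4305 × 0.00107422 V = 4.62451 V.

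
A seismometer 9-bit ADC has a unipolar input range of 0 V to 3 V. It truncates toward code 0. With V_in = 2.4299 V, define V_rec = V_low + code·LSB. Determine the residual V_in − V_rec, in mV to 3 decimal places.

4.119 mV

LSB = 3/2^9 = 5.859 mV.
(V_in − V_low)/LSB = (2.4299 − 0)/0.00585938 = 414.7029 → code 414 (floor).
V_rec = 0 + 414·0.00585938 = 2.4257812 V.
Difference: 0.00411875 V → 4.119 mV.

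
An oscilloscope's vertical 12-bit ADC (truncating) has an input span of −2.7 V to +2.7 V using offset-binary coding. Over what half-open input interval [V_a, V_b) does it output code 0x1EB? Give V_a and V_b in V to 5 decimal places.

LSB = 5.4/2^12 = 1.318 mV.
Code 0x1EB = 491 decimal.
V_a = V_low + 491·LSB = -2.05269 V; V_b = V_low + 492·LSB = -2.05137 V.

[-2.05269 V, -2.05137 V)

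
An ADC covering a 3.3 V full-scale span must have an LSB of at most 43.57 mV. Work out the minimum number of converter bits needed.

Number of steps required ≥ 3.3 V / 43.57 mV = 75.74.
Need 2^N ≥ 75.74; 2^6 = 64, 2^7 = 128.
Minimum N = 7.

7 bits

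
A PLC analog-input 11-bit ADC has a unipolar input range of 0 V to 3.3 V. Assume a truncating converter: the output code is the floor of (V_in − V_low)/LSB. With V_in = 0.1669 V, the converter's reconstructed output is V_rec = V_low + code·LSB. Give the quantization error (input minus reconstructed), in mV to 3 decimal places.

0.933 mV

One LSB is 3.3 V / 2048 = 1.611 mV.
(V_in − V_low)/LSB = (0.1669 − 0)/0.00161133 = 103.5792 → code 103 (floor).
Reconstructed: 0.1659668 V.
Error = 0.1669 − 0.1659668 = 0.000933203 V = 0.933 mV.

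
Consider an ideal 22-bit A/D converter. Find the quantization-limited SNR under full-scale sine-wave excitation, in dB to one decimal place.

134.2 dB

SNR ≈ 6.02·N + 1.76 dB = 6.02·22 + 1.76 = 134.20 dB.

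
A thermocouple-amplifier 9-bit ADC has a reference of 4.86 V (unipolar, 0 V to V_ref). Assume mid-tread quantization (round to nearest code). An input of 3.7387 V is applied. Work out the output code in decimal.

With 512 levels over 4.86 V, one step is 9.492 mV.
(V_in − V_low)/LSB = (3.7387 − 0) / 0.00949219 = 393.871.
round(393.871) = 394.

code 394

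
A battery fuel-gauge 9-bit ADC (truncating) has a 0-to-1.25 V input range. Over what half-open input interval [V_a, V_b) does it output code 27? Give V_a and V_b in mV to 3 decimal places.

LSB = 1.25/2^9 = 2.441 mV.
V_a = V_low + 27·LSB = 0.065918 V; V_b = V_low + 28·LSB = 0.0683594 V.

[65.918 mV, 68.359 mV)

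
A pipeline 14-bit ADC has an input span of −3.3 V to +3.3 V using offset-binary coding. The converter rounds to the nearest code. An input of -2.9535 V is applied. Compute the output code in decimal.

code 860

Full-scale span = 6.6 V; LSB = 6.6/2^14 = 402.83 µV.
(-2.9535 − (−3.3)) / 0.000402832 = 860.160 LSBs.
round(860.160) = 860.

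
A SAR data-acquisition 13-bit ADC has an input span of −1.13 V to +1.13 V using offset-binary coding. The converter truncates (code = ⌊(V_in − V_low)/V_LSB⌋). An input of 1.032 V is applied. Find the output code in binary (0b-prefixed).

Full-scale span = 2.26 V; LSB = 2.26/2^13 = 275.88 µV.
(1.032 − (−1.13)) / 0.000275879 = 7836.772 LSBs.
So the output code is 7836.
In binary (0b-prefixed): 0b1111010011100.

code 0b1111010011100 (decimal 7836)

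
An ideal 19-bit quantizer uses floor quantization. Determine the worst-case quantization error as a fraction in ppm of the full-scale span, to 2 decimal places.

1.91 ppm

Truncating → worst-case error = 1 LSB = V_FS/2^19, so 1e+06/524288 = 1.90735 ppm of full scale.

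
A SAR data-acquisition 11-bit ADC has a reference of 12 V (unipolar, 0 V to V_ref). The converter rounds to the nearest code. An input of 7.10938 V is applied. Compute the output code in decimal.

code 1213

LSB = 12 V / 2048 = 5.859 mV.
(7.10938 − 0) / 0.00585938 = 1213.334 LSBs.
So the output code is 1213.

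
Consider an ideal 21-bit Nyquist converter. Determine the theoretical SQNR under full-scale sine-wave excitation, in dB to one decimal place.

128.2 dB

SNR ≈ 6.02·N + 1.76 dB = 6.02·21 + 1.76 = 128.18 dB.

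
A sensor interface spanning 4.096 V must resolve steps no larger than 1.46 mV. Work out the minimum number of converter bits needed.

12 bits

Number of steps required ≥ 4.096 V / 1.46 mV = 2805.48.
Need 2^N ≥ 2805.48; 2^11 = 2048, 2^12 = 4096.
Minimum N = 12.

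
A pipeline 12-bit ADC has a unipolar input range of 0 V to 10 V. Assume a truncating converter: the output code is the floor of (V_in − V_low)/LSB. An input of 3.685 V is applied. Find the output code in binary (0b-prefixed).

code 0b10111100101 (decimal 1509)

Full-scale span = 10 V; LSB = 10/2^12 = 2.441 mV.
(3.685 − 0) / 0.00244141 = 1509.376 LSBs.
Floor → code 1509.
In binary (0b-prefixed): 0b10111100101.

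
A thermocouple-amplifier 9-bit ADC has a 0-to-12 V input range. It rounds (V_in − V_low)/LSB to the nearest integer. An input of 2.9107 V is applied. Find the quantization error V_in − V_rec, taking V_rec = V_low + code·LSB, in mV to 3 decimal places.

4.450 mV

LSB = 12/2^9 = 23.438 mV.
(2.9107 − 0)/0.0234375 = 124.1899; round gives code 124.
Code 124 maps back to 0 + 124×0.0234375 V = 2.90625 V.
Error = 2.9107 − 2.90625 = 0.00445 V = 4.450 mV.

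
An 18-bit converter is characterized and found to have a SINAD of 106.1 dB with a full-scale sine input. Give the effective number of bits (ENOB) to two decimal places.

ENOB = (SINAD − 1.76) / 6.02 = (106.1 − 1.76)/6.02 = 17.332.

17.33 bits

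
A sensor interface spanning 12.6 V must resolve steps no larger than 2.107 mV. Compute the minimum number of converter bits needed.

Number of steps required ≥ 12.6 V / 2.107 mV = 5980.07.
Need 2^N ≥ 5980.07; 2^12 = 4096, 2^13 = 8192.
Minimum N = 13.

13 bits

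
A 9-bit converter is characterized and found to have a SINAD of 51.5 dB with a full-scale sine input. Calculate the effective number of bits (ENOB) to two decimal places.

8.26 bits

ENOB = (SINAD − 1.76) / 6.02 = (51.5 − 1.76)/6.02 = 8.262.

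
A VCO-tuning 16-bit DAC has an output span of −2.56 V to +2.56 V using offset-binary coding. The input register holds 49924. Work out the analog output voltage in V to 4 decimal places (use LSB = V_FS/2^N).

1.3403 V

LSB = 5.12 V / 2^16 = 78.12 µV.
V_out = (−2.56) + 49924 × 7.8125e-05 V = 1.34031 V.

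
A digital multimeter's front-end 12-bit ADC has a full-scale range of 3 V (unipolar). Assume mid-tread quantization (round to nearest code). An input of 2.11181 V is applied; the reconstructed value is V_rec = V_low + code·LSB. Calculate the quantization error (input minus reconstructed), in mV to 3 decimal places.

LSB = 3/2^12 = 0.732 mV.
Scaled input = 2883.3246 LSBs, so code = 2883.
V_rec = 0 + 2883·0.000732422 = 2.1115723 V.
V_in − V_rec = 0.000237734 V = 0.238 mV.

0.238 mV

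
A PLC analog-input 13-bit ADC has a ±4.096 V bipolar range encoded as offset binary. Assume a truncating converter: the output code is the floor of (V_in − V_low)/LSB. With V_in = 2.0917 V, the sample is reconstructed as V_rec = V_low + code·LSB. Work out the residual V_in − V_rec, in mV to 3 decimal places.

Step size: 8.192 V ÷ 2^13 = 1.000 mV.
Scaled input = 6187.7000 LSBs, so code = 6187.
Reconstructed: 2.091 V.
Error = 2.0917 − 2.091 = 0.0007 V = 0.700 mV.

0.700 mV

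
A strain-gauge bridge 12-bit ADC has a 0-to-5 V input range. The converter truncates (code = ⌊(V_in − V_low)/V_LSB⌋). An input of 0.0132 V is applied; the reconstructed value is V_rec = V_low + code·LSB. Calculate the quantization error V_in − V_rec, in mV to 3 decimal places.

One LSB is 5 V / 4096 = 1.221 mV.
(V_in − V_low)/LSB = (0.0132 − 0)/0.0012207 = 10.8134 → code 10 (floor).
V_rec = 0 + 10·0.0012207 = 0.012207031 V.
Error = 0.0132 − 0.012207031 = 0.000992969 V = 0.993 mV.

0.993 mV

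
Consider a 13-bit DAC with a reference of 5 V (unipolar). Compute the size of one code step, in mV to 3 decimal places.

0.610 mV

Full-scale span = 5 V.
LSB = 5 / 2^13 = 5 / 8192 = 0.000610352 V = 0.610 mV.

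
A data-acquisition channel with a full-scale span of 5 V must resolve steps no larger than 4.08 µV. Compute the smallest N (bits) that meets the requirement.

Number of steps required ≥ 5 V / 4.08 µV = 1225490.20.
Need 2^N ≥ 1225490.20; 2^20 = 1048576, 2^21 = 2097152.
Minimum N = 21.

21 bits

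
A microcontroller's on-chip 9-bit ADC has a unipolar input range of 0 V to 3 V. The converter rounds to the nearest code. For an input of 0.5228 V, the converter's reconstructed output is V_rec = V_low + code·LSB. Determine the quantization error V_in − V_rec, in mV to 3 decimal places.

LSB = 3/2^9 = 5.859 mV.
Scaled input = 89.2245 LSBs, so code = 89.
V_rec = 0 + 89·0.00585938 = 0.52148438 V.
V_in − V_rec = 0.00131562 V = 1.316 mV.

1.316 mV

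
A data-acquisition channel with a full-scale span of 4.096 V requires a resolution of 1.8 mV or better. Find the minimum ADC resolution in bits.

Number of steps required ≥ 4.096 V / 1.8 mV = 2275.56.
Need 2^N ≥ 2275.56; 2^11 = 2048, 2^12 = 4096.
Minimum N = 12.

12 bits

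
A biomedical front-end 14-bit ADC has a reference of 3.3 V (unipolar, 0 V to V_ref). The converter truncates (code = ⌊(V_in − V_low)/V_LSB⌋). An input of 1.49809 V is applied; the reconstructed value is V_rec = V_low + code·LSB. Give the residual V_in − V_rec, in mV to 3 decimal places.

0.159 mV

LSB = 3.3/2^14 = 201.42 µV.
Scaled input = 7437.7899 LSBs, so code = 7437.
Reconstructed: 1.4979309 V.
Error = 1.49809 − 1.4979309 = 0.000159092 V = 0.159 mV.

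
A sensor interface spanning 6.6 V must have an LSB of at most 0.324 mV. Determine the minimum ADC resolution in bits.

15 bits

Number of steps required ≥ 6.6 V / 0.324 mV = 20370.37.
Need 2^N ≥ 20370.37; 2^14 = 16384, 2^15 = 32768.
Minimum N = 15.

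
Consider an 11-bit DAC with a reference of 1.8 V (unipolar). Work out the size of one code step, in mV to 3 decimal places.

Full-scale span = 1.8 V.
LSB = 1.8 / 2^11 = 1.8 / 2048 = 0.000878906 V = 0.879 mV.

0.879 mV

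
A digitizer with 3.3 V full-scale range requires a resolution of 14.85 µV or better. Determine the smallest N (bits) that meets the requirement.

Number of steps required ≥ 3.3 V / 14.85 µV = 222222.22.
Need 2^N ≥ 222222.22; 2^17 = 131072, 2^18 = 262144.
Minimum N = 18.

18 bits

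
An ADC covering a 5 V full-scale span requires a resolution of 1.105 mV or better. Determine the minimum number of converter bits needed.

Number of steps required ≥ 5 V / 1.105 mV = 4524.89.
Need 2^N ≥ 4524.89; 2^12 = 4096, 2^13 = 8192.
Minimum N = 13.

13 bits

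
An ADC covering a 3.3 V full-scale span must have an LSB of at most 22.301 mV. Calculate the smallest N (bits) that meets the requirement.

8 bits

Number of steps required ≥ 3.3 V / 22.301 mV = 147.98.
Need 2^N ≥ 147.98; 2^7 = 128, 2^8 = 256.
Minimum N = 8.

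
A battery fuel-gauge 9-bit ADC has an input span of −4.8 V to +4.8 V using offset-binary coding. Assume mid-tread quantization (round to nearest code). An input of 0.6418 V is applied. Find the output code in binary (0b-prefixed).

code 0b100100010 (decimal 290)

With 512 levels over 9.6 V, one step is 18.750 mV.
(0.6418 − (−4.8)) / 0.01875 = 290.229 LSBs.
round(290.229) = 290.
In binary (0b-prefixed): 0b100100010.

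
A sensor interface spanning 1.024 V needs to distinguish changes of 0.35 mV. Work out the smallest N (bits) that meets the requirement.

Number of steps required ≥ 1.024 V / 0.35 mV = 2925.71.
Need 2^N ≥ 2925.71; 2^11 = 2048, 2^12 = 4096.
Minimum N = 12.

12 bits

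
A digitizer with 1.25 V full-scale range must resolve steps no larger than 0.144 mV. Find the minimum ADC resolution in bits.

Number of steps required ≥ 1.25 V / 0.144 mV = 8680.56.
Need 2^N ≥ 8680.56; 2^13 = 8192, 2^14 = 16384.
Minimum N = 14.

14 bits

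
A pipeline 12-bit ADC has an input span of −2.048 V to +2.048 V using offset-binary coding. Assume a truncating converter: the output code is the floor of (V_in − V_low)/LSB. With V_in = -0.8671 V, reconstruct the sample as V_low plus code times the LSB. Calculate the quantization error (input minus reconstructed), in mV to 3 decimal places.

LSB = 4.096/2^12 = 1.000 mV.
(-0.8671 − (−2.048))/0.001 = 1180.9000; ⌊·⌋ gives code 1180.
Code 1180 maps back to (−2.048) + 1180×0.001 V = -0.868 V.
Error = -0.8671 − (−0.868) = 0.0009 V = 0.900 mV.

0.900 mV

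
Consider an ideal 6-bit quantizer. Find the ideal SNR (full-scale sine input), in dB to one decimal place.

37.9 dB

SNR ≈ 6.02·N + 1.76 dB = 6.02·6 + 1.76 = 37.88 dB.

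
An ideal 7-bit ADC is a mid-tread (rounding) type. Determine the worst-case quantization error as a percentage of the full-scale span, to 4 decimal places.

Rounding → worst-case error = ½ LSB = V_FS/2^8, so 100/256 = 0.390625 % of full scale.

0.3906 %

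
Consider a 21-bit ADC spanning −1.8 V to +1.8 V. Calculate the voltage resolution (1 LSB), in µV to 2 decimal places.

Full-scale span = 3.6 V.
LSB = 3.6 / 2^21 = 3.6 / 2097152 = 1.71661e-06 V = 1.72 µV.

1.72 µV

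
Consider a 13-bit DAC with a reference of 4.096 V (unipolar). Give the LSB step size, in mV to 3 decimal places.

0.500 mV

Full-scale span = 4.096 V.
LSB = 4.096 / 2^13 = 4.096 / 8192 = 0.0005 V = 0.500 mV.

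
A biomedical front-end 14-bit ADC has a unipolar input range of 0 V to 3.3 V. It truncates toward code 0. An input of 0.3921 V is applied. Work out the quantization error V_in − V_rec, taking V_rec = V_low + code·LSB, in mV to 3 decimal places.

0.144 mV

One LSB is 3.3 V / 16384 = 201.42 µV.
(0.3921 − 0)/0.000201416 = 1946.7171; ⌊·⌋ gives code 1946.
Reconstructed: 0.39195557 V.
V_in − V_rec = 0.000144434 V = 0.144 mV.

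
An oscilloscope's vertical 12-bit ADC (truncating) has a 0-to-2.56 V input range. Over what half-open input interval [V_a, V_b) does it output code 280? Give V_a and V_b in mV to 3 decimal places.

LSB = 2.56/2^12 = 0.625 mV.
V_a = V_low + 280·LSB = 0.175 V; V_b = V_low + 281·LSB = 0.175625 V.

[175.000 mV, 175.625 mV)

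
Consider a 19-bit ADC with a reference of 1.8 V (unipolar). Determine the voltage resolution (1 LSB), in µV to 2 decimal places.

Full-scale span = 1.8 V.
LSB = 1.8 / 2^19 = 1.8 / 524288 = 3.43323e-06 V = 3.43 µV.

3.43 µV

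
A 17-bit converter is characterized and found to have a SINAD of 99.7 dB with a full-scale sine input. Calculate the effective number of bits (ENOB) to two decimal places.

ENOB = (SINAD − 1.76) / 6.02 = (99.7 − 1.76)/6.02 = 16.269.

16.27 bits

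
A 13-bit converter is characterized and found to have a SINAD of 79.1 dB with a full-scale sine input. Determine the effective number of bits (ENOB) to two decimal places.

12.85 bits

ENOB = (SINAD − 1.76) / 6.02 = (79.1 − 1.76)/6.02 = 12.847.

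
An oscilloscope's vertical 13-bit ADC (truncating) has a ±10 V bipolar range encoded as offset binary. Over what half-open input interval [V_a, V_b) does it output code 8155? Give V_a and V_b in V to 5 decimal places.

[9.90967 V, 9.91211 V)

LSB = 20/2^13 = 2.441 mV.
V_a = V_low + 8155·LSB = 9.90967 V; V_b = V_low + 8156·LSB = 9.91211 V.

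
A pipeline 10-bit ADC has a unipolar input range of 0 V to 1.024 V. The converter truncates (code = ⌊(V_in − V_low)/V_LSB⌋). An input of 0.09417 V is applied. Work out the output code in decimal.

LSB = 1.024 V / 1024 = 1.000 mV.
(0.09417 − 0) / 0.001 = 94.170 LSBs.
So the output code is 94.

code 94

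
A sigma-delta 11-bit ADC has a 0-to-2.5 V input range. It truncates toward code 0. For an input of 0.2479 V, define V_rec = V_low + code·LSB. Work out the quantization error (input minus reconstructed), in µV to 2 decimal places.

Step size: 2.5 V ÷ 2^11 = 1.221 mV.
(V_in − V_low)/LSB = (0.2479 − 0)/0.0012207 = 203.0797 → code 203 (floor).
Reconstructed: 0.24780273 V.
V_in − V_rec = 9.72656e-05 V = 97.27 µV.

97.27 µV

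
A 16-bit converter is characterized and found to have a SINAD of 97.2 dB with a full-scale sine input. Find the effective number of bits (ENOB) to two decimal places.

ENOB = (SINAD − 1.76) / 6.02 = (97.2 − 1.76)/6.02 = 15.854.

15.85 bits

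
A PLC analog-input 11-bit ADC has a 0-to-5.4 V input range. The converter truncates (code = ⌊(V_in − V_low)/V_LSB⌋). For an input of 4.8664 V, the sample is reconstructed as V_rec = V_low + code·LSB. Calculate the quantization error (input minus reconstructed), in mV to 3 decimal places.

Step size: 5.4 V ÷ 2^11 = 2.637 mV.
(4.8664 − 0)/0.00263672 = 1845.6273; ⌊·⌋ gives code 1845.
Code 1845 maps back to 0 + 1845×0.00263672 V = 4.8647461 V.
Error = 4.8664 − 4.8647461 = 0.00165391 V = 1.654 mV.

1.654 mV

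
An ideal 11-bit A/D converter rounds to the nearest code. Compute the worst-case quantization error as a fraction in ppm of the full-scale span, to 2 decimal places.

244.14 ppm

Rounding → worst-case error = ½ LSB = V_FS/2^12, so 1e+06/4096 = 244.141 ppm of full scale.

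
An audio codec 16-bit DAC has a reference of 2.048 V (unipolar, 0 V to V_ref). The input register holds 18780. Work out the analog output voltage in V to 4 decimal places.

0.5869 V

LSB = 2.048 V / 2^16 = 31.25 µV.
V_out = 0 + 18780 × 3.125e-05 V = 0.586875 V.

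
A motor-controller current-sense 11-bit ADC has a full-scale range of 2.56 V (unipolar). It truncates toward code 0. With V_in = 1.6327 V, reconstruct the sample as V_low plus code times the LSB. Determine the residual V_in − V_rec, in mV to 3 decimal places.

0.200 mV

LSB = 2.56/2^11 = 1.250 mV.
Scaled input = 1306.1600 LSBs, so code = 1306.
V_rec = 0 + 1306·0.00125 = 1.6325 V.
Difference: 0.0002 V → 0.200 mV.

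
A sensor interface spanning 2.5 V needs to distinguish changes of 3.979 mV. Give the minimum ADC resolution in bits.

10 bits

Number of steps required ≥ 2.5 V / 3.979 mV = 628.30.
Need 2^N ≥ 628.30; 2^9 = 512, 2^10 = 1024.
Minimum N = 10.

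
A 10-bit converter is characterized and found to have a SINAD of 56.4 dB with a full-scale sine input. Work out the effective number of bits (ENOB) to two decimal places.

ENOB = (SINAD − 1.76) / 6.02 = (56.4 − 1.76)/6.02 = 9.076.

9.08 bits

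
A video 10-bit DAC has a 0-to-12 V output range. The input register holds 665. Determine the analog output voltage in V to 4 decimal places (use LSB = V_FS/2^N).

7.7930 V

LSB = 12 V / 2^10 = 11.719 mV.
V_out = 0 + 665 × 0.0117188 V = 7.79297 V.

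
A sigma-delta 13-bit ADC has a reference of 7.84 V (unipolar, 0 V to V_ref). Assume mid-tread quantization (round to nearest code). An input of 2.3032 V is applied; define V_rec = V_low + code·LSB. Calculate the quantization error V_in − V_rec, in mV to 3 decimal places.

Step size: 7.84 V ÷ 2^13 = 0.957 mV.
(2.3032 − 0)/0.000957031 = 2406.6090; round gives code 2407.
Code 2407 maps back to 0 + 2407×0.000957031 V = 2.3035742 V.
Difference: -0.000374219 V → -0.374 mV.

-0.374 mV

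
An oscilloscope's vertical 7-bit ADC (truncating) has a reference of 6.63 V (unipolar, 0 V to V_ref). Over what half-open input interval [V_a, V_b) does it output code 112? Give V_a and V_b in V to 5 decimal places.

[5.80125 V, 5.85305 V)

LSB = 6.63/2^7 = 51.797 mV.
V_a = V_low + 112·LSB = 5.80125 V; V_b = V_low + 113·LSB = 5.85305 V.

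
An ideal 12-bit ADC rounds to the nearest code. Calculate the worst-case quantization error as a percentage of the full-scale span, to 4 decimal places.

Rounding → worst-case error = ½ LSB = V_FS/2^13, so 100/8192 = 0.012207 % of full scale.

0.0122 %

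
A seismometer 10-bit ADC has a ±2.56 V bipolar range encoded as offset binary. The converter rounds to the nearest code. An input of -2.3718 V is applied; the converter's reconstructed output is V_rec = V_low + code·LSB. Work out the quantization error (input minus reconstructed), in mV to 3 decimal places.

-1.800 mV

Step size: 5.12 V ÷ 2^10 = 5.000 mV.
Scaled input = 37.6400 LSBs, so code = 38.
Code 38 maps back to (−2.56) + 38×0.005 V = -2.37 V.
Difference: -0.0018 V → -1.800 mV.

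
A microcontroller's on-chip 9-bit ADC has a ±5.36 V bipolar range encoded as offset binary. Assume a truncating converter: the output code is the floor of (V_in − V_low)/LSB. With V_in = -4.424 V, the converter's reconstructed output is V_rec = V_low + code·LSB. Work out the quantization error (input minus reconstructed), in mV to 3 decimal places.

14.750 mV

LSB = 10.72/2^9 = 20.938 mV.
(V_in − V_low)/LSB = (-4.424 − (−5.36))/0.0209375 = 44.7045 → code 44 (floor).
V_rec = (−5.36) + 44·0.0209375 = -4.43875 V.
Difference: 0.01475 V → 14.750 mV.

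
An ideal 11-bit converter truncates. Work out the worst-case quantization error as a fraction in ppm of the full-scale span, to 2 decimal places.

488.28 ppm

Truncating → worst-case error = 1 LSB = V_FS/2^11, so 1e+06/2048 = 488.281 ppm of full scale.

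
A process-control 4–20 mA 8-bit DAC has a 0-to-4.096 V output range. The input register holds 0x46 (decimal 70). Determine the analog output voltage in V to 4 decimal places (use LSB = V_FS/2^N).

LSB = 4.096 V / 2^8 = 16.000 mV.
Code 0x46 = 70 decimal.
V_out = 0 + 70 × 0.016 V = 1.12 V.

1.1200 V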